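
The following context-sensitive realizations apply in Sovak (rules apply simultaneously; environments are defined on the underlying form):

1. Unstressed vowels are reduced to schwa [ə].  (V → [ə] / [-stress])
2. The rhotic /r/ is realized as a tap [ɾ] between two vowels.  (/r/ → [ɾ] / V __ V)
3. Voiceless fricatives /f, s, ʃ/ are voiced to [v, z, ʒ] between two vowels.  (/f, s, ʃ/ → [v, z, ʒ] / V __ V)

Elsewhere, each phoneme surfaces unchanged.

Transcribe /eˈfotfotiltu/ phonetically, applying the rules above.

[əˈvotfətəltə]

/e/ — word-initial, in an unstressed syllable — surfaces as [ə] (rule 1).
/f/ (between /e/ and /o/) occurs between two vowels → [v] by rule 3.
/o/ (between /f/ and /t/) fails the environment for rule 1, so it stays [o].
/t/ (between /o/ and /f/): no rule targets it → [t].
/f/ — between /t/ and /o/; rule 3 does not apply here → [f].
/o/ (between /f/ and /t/) occurs in an unstressed syllable → [ə] by rule 1.
/t/ (between /o/ and /i/) is unaffected → [t].
/i/ (between /t/ and /l/): in an unstressed syllable, so rule 1 applies → [ə].
/l/ stays [l].
/t/ stays [t].
Rule 1 applies to /u/ (word-final: in an unstressed syllable) → [ə].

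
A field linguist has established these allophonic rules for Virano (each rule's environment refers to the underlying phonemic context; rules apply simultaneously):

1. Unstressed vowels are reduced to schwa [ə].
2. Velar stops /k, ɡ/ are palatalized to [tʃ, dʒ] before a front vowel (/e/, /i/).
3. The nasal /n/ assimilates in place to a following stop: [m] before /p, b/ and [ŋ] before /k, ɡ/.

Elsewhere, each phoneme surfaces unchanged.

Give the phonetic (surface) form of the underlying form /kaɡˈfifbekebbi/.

/k/ (word-initial) is in the target of rule 2 but the environment (before a front vowel) is not met → [k].
/a/ meets the environment for rule 1 (in an unstressed syllable) → [ə].
/ɡ/ (between /a/ and /f/) fails the environment for rule 2, so it stays [ɡ].
/f/ (between /ɡ/ and /i/) is unaffected → [f].
/i/ — between /f/ and /f/; rule 1 does not apply here → [i].
/f/ — not in any rule's target class → [f].
/b/ — not in any rule's target class → [b].
/e/ meets the environment for rule 1 (in an unstressed syllable) → [ə].
/k/ (between /e/ and /e/): before a front vowel, so rule 2 applies → [tʃ].
/e/ (between /k/ and /b/): in an unstressed syllable, so rule 1 applies → [ə].
/b/ (between /e/ and /b/) is unaffected → [b].
/b/ (between /b/ and /i/): no rule targets it → [b].
/i/ (word-final) occurs in an unstressed syllable → [ə] by rule 1.

[kəɡˈfifbətʃəbbə]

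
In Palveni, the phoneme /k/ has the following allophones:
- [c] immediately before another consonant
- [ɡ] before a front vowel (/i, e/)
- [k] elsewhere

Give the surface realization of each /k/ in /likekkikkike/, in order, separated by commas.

[ɡ], [c], [ɡ], [c], [ɡ], [ɡ]

Occurrence 1 (position 3): before a front vowel (/i, e/) → [ɡ].
Occurrence 2 (position 5): immediately before another consonant → [c].
Occurrence 3 (position 6): before a front vowel (/i, e/) → [ɡ].
Occurrence 4 (position 8): immediately before another consonant → [c].
Occurrence 5 (position 9): before a front vowel (/i, e/) → [ɡ].
Occurrence 6 (position 11): before a front vowel (/i, e/) → [ɡ].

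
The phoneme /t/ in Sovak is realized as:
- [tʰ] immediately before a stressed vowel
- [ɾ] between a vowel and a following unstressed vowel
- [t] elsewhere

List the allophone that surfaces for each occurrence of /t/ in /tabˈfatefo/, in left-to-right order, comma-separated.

[t], [ɾ]

Occurrence 1 (position 1): no conditioning environment matches → elsewhere allophone [t].
Occurrence 2 (position 6): between a vowel and an unstressed vowel → [ɾ].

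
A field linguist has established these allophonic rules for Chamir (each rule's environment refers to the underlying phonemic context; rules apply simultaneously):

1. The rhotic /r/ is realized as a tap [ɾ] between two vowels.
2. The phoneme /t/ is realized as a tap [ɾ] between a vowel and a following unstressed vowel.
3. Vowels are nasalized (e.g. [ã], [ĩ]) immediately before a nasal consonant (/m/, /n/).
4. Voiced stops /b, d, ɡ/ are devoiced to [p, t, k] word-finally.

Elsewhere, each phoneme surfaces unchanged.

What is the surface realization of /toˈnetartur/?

/t/ (word-initial): rule 2 targets it, but not between a vowel and a following unstressed vowel → unchanged [t].
Rule 3 applies to /o/ (between /t/ and /n/: before a nasal consonant) → [õ].
/n/ — not in any rule's target class → [n].
/e/ (between /n/ and /t/): rule 3 targets it, but not before a nasal consonant → unchanged [e].
Rule 2 applies to /t/ (between /e/ and /a/: between a vowel and a following unstressed vowel) → [ɾ].
/a/ — between /t/ and /r/; rule 3 does not apply here → [a].
/r/ (between /a/ and /t/) fails the environment for rule 1, so it stays [r].
/t/ (between /r/ and /u/) is in the target of rule 2 but the environment (between a vowel and a following unstressed vowel) is not met → [t].
/u/ — between /t/ and /r/; rule 3 does not apply here → [u].
/r/ — word-final; rule 1 does not apply here → [r].

[tõˈneɾartur]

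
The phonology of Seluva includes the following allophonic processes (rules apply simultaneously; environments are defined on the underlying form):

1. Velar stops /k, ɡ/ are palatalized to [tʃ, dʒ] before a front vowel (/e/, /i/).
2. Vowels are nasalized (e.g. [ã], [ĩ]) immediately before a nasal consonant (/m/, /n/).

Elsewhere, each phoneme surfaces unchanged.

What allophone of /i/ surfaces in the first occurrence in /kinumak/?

[ĩ]

Rule 2 applies to /i/ (between /k/ and /n/: before a nasal consonant) → [ĩ].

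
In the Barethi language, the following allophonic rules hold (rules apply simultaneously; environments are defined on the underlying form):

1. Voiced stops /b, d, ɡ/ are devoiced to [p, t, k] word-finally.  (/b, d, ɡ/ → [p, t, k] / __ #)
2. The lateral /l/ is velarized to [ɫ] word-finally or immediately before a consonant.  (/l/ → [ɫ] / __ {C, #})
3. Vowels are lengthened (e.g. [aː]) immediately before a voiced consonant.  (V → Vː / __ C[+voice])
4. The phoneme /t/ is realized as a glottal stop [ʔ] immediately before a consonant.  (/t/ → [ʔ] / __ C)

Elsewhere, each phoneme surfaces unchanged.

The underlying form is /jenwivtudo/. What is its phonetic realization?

[jeːnwiːvtuːdo]

/j/ — not in any rule's target class → [j].
/e/ — between /j/ and /n/, before a voiced consonant — surfaces as [eː] (rule 3).
/n/ (between /e/ and /w/) is unaffected → [n].
/w/ — not in any rule's target class → [w].
/i/ meets the environment for rule 3 (before a voiced consonant) → [iː].
/v/ — not in any rule's target class → [v].
/t/ (between /v/ and /u/): rule 4 targets it, but not immediately before a consonant → unchanged [t].
/u/ (between /t/ and /d/) occurs before a voiced consonant → [uː] by rule 3.
/d/ (between /u/ and /o/): rule 1 targets it, but not word-finally → unchanged [d].
/o/ (word-final) is in the target of rule 3 but the environment (before a voiced consonant) is not met → [o].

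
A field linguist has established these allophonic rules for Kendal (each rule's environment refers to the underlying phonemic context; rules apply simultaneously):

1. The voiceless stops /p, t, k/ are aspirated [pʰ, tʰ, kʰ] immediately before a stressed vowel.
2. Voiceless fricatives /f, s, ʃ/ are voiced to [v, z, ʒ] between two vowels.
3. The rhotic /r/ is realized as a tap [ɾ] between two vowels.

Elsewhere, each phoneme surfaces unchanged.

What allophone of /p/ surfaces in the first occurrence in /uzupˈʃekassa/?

/p/ (between /u/ and /ʃ/) fails the environment for rule 1, so it stays [p].

[p]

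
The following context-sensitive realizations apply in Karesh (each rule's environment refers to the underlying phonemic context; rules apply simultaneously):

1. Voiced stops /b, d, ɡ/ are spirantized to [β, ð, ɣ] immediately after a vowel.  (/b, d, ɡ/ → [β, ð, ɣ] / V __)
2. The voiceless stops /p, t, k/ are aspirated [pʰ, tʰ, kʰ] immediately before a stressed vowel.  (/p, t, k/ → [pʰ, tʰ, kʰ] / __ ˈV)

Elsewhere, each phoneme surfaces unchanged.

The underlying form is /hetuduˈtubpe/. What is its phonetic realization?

/h/ (word-initial): no rule targets it → [h].
/e/ (between /h/ and /t/): no rule targets it → [e].
/t/ (between /e/ and /u/): rule 2 targets it, but not immediately before a stressed vowel → unchanged [t].
/u/ stays [u].
/d/ (between /u/ and /u/): immediately after a vowel, so rule 1 applies → [ð].
/u/ (between /d/ and /t/): no rule targets it → [u].
/t/ — between /u/ and /u/, immediately before a stressed vowel — surfaces as [tʰ] (rule 2).
/u/ — not in any rule's target class → [u].
/b/ meets the environment for rule 1 (immediately after a vowel) → [β].
/p/ (between /b/ and /e/): rule 2 targets it, but not immediately before a stressed vowel → unchanged [p].
/e/ (word-final) is unaffected → [e].

[hetuðuˈtʰuβpe]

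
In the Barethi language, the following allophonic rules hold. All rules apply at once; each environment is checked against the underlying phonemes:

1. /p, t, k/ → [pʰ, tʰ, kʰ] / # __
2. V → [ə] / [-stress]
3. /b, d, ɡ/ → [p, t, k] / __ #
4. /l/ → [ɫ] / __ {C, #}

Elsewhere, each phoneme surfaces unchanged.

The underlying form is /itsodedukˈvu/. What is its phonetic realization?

/i/ (word-initial) occurs in an unstressed syllable → [ə] by rule 2.
/t/ — between /i/ and /s/; rule 1 does not apply here → [t].
/o/ meets the environment for rule 2 (in an unstressed syllable) → [ə].
/d/ (between /o/ and /e/) fails the environment for rule 3, so it stays [d].
Rule 2 applies to /e/ (between /d/ and /d/: in an unstressed syllable) → [ə].
/d/ (between /e/ and /u/) fails the environment for rule 3, so it stays [d].
/u/ (between /d/ and /k/) occurs in an unstressed syllable → [ə] by rule 2.
/k/ — between /u/ and /v/; rule 1 does not apply here → [k].
/u/ — word-final; rule 2 does not apply here → [u].

[ətsədədəkˈvu]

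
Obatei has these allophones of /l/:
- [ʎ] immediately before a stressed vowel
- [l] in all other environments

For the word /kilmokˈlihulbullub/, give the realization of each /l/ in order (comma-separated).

[l], [ʎ], [l], [l], [l]

Occurrence 1 (position 3): no conditioning environment matches → elsewhere allophone [l].
Occurrence 2 (position 7): immediately before a stressed vowel → [ʎ].
Occurrence 3 (position 11): no conditioning environment matches → elsewhere allophone [l].
Occurrence 4 (position 14): no conditioning environment matches → elsewhere allophone [l].
Occurrence 5 (position 15): no conditioning environment matches → elsewhere allophone [l].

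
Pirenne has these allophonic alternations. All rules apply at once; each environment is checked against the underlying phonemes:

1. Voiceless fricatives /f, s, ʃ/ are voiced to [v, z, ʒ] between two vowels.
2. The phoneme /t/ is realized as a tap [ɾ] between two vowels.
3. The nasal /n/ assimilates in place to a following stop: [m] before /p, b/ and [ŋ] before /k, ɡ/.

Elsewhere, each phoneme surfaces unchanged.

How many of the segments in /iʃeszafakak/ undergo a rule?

Segments that undergo a rule: /ʃ/ → [ʒ] (rule 1); /f/ → [v] (rule 1).
All other segments surface unchanged.

2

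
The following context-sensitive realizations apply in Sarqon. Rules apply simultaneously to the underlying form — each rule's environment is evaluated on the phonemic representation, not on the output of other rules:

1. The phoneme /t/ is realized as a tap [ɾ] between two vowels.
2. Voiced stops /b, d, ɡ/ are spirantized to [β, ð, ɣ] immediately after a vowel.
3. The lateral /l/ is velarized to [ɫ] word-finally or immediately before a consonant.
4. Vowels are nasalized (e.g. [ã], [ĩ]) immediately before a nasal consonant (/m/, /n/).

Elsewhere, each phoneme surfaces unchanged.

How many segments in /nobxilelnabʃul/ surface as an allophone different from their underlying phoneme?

4

Segments that undergo a rule: /b/ → [β] (rule 2); /l/ → [ɫ] (rule 3); /b/ → [β] (rule 2); /l/ → [ɫ] (rule 3).
All other segments surface unchanged.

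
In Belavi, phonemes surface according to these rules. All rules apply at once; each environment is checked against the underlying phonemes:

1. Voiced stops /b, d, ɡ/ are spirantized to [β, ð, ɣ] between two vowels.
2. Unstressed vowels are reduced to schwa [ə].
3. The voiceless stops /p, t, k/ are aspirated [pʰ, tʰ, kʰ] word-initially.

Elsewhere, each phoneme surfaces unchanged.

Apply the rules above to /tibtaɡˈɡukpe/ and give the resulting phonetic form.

/t/ (word-initial) occurs word-initially → [tʰ] by rule 3.
/i/ meets the environment for rule 2 (in an unstressed syllable) → [ə].
/b/ — between /i/ and /t/; rule 1 does not apply here → [b].
/t/ (between /b/ and /a/): rule 3 targets it, but not word-initially → unchanged [t].
Rule 2 applies to /a/ (between /t/ and /ɡ/: in an unstressed syllable) → [ə].
/ɡ/ (between /a/ and /ɡ/) is in the target of rule 1 but the environment (between two vowels) is not met → [ɡ].
/ɡ/ (between /ɡ/ and /u/) is in the target of rule 1 but the environment (between two vowels) is not met → [ɡ].
/u/ (between /ɡ/ and /k/): rule 2 targets it, but not in an unstressed syllable → unchanged [u].
/k/ (between /u/ and /p/): rule 3 targets it, but not word-initially → unchanged [k].
/p/ (between /k/ and /e/) fails the environment for rule 3, so it stays [p].
/e/ meets the environment for rule 2 (in an unstressed syllable) → [ə].

[tʰəbtəɡˈɡukpə]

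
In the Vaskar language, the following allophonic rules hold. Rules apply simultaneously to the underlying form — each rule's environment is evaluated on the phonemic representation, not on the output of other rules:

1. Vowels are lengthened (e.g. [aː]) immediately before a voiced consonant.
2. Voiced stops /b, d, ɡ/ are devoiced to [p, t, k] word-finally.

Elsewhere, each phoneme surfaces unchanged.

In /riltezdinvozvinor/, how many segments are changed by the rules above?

Segments that undergo a rule: /i/ → [iː] (rule 1); /e/ → [eː] (rule 1); /i/ → [iː] (rule 1); /o/ → [oː] (rule 1); /i/ → [iː] (rule 1); /o/ → [oː] (rule 1).
All other segments surface unchanged.

6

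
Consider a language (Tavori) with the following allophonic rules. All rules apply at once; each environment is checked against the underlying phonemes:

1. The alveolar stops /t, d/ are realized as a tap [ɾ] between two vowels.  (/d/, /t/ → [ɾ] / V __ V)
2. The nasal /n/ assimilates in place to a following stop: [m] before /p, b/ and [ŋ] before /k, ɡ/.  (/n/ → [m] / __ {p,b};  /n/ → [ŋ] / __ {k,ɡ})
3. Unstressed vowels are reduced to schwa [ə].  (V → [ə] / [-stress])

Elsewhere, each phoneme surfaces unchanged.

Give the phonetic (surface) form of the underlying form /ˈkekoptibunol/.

/k/ (word-initial) is unaffected → [k].
/e/ (between /k/ and /k/) fails the environment for rule 3, so it stays [e].
/k/ (between /e/ and /o/) is unaffected → [k].
/o/ (between /k/ and /p/) occurs in an unstressed syllable → [ə] by rule 3.
/p/ — not in any rule's target class → [p].
/t/ (between /p/ and /i/) fails the environment for rule 1, so it stays [t].
/i/ meets the environment for rule 3 (in an unstressed syllable) → [ə].
/b/ (between /i/ and /u/): no rule targets it → [b].
/u/ — between /b/ and /n/, in an unstressed syllable — surfaces as [ə] (rule 3).
/n/ (between /u/ and /o/): rule 2 targets it, but not before a labial or velar stop → unchanged [n].
Rule 3 applies to /o/ (between /n/ and /l/: in an unstressed syllable) → [ə].
/l/ stays [l].

[ˈkekəptəbənəl]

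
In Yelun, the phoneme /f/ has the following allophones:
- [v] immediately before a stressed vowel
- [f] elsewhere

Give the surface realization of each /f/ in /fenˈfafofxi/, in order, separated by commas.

Occurrence 1 (position 1): no conditioning environment matches → elsewhere allophone [f].
Occurrence 2 (position 4): immediately before a stressed vowel → [v].
Occurrence 3 (position 6): no conditioning environment matches → elsewhere allophone [f].
Occurrence 4 (position 8): no conditioning environment matches → elsewhere allophone [f].

[f], [v], [f], [f]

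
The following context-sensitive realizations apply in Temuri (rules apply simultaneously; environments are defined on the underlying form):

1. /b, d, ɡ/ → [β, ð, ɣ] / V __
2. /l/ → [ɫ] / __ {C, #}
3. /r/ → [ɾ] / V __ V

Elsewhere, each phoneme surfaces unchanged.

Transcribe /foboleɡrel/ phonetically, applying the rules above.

[foβoleɣreɫ]

/f/ (word-initial): no rule targets it → [f].
/o/ — not in any rule's target class → [o].
/b/ — between /o/ and /o/, immediately after a vowel — surfaces as [β] (rule 1).
/o/ — not in any rule's target class → [o].
/l/ (between /o/ and /e/) is in the target of rule 2 but the environment (word-finally or immediately before a consonant) is not met → [l].
/e/ stays [e].
Rule 1 applies to /ɡ/ (between /e/ and /r/: immediately after a vowel) → [ɣ].
/r/ — between /ɡ/ and /e/; rule 3 does not apply here → [r].
/e/ — not in any rule's target class → [e].
/l/ — word-final, word-finally or immediately before a consonant — surfaces as [ɫ] (rule 2).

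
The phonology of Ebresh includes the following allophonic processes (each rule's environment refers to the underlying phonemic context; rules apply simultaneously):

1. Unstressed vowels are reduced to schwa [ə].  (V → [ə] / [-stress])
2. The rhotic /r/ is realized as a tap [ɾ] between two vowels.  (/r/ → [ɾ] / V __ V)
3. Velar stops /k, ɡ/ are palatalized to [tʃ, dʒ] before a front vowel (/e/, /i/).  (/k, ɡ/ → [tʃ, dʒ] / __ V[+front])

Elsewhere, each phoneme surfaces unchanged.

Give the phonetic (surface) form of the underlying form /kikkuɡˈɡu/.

/k/ meets the environment for rule 3 (before a front vowel) → [tʃ].
/i/ meets the environment for rule 1 (in an unstressed syllable) → [ə].
/k/ — between /i/ and /k/; rule 3 does not apply here → [k].
/k/ — between /k/ and /u/; rule 3 does not apply here → [k].
/u/ — between /k/ and /ɡ/, in an unstressed syllable — surfaces as [ə] (rule 1).
/ɡ/ — between /u/ and /ɡ/; rule 3 does not apply here → [ɡ].
/ɡ/ (between /ɡ/ and /u/) is in the target of rule 3 but the environment (before a front vowel) is not met → [ɡ].
/u/ (word-final) is in the target of rule 1 but the environment (in an unstressed syllable) is not met → [u].

[tʃəkkəɡˈɡu]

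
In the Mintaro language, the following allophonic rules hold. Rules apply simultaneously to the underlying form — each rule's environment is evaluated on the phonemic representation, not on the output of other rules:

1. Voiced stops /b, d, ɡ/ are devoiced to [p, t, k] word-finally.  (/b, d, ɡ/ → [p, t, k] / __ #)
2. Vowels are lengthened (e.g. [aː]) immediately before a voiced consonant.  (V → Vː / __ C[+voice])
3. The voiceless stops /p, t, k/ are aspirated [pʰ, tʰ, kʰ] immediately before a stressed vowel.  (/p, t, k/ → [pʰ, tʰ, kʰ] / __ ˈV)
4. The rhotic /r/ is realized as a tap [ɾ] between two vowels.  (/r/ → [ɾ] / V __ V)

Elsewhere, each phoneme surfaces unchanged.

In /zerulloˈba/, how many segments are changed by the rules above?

4

Segments that undergo a rule: /e/ → [eː] (rule 2); /r/ → [ɾ] (rule 4); /u/ → [uː] (rule 2); /o/ → [oː] (rule 2).
All other segments surface unchanged.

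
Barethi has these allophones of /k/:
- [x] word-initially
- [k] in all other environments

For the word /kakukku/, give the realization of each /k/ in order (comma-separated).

Occurrence 1 (position 1): word-initially → [x].
Occurrence 2 (position 3): no conditioning environment matches → elsewhere allophone [k].
Occurrence 3 (position 5): no conditioning environment matches → elsewhere allophone [k].
Occurrence 4 (position 6): no conditioning environment matches → elsewhere allophone [k].

[x], [k], [k], [k]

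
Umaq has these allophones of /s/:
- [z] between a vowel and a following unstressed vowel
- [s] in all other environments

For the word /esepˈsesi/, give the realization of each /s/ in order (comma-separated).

Occurrence 1 (position 2): between a vowel and a following unstressed vowel → [z].
Occurrence 2 (position 5): no conditioning environment matches → elsewhere allophone [s].
Occurrence 3 (position 7): between a vowel and a following unstressed vowel → [z].

[z], [s], [z]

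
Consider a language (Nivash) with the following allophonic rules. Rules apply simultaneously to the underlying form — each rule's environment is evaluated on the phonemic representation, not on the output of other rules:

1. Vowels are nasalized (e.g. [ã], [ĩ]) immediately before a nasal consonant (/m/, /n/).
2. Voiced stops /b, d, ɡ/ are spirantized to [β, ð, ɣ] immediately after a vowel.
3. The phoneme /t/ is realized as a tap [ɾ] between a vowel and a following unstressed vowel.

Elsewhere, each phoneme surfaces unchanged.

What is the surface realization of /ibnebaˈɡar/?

[iβneβaˈɣar]

/i/ (word-initial) is in the target of rule 1 but the environment (before a nasal consonant) is not met → [i].
/b/ (between /i/ and /n/) occurs immediately after a vowel → [β] by rule 2.
/n/ (between /b/ and /e/): no rule targets it → [n].
/e/ (between /n/ and /b/) fails the environment for rule 1, so it stays [e].
/b/ meets the environment for rule 2 (immediately after a vowel) → [β].
/a/ (between /b/ and /ɡ/) fails the environment for rule 1, so it stays [a].
Rule 2 applies to /ɡ/ (between /a/ and /a/: immediately after a vowel) → [ɣ].
/a/ (between /ɡ/ and /r/): rule 1 targets it, but not before a nasal consonant → unchanged [a].
/r/ (word-final) is unaffected → [r].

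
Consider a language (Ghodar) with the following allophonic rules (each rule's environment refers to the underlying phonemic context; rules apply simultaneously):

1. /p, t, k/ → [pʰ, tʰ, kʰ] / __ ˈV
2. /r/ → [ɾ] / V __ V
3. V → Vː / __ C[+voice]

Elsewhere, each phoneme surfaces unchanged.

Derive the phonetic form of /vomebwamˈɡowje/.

/v/ — not in any rule's target class → [v].
/o/ — between /v/ and /m/, before a voiced consonant — surfaces as [oː] (rule 3).
/m/ (between /o/ and /e/) is unaffected → [m].
/e/ (between /m/ and /b/) occurs before a voiced consonant → [eː] by rule 3.
/b/ (between /e/ and /w/): no rule targets it → [b].
/w/ (between /b/ and /a/) is unaffected → [w].
/a/ (between /w/ and /m/): before a voiced consonant, so rule 3 applies → [aː].
/m/ (between /a/ and /ɡ/) is unaffected → [m].
/ɡ/ stays [ɡ].
/o/ meets the environment for rule 3 (before a voiced consonant) → [oː].
/w/ (between /o/ and /j/) is unaffected → [w].
/j/ stays [j].
/e/ (word-final) fails the environment for rule 3, so it stays [e].

[voːmeːbwaːmˈɡoːwje]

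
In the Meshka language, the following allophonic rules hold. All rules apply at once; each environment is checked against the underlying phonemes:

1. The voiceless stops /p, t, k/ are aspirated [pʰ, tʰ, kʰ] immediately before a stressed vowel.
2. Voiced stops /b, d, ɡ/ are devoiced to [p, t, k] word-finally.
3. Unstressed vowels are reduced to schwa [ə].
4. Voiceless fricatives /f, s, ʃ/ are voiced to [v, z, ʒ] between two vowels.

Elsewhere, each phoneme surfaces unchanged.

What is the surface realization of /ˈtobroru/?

/t/ (word-initial) occurs immediately before a stressed vowel → [tʰ] by rule 1.
/o/ (between /t/ and /b/) fails the environment for rule 3, so it stays [o].
/b/ — between /o/ and /r/; rule 2 does not apply here → [b].
/r/ — not in any rule's target class → [r].
/o/ (between /r/ and /r/): in an unstressed syllable, so rule 3 applies → [ə].
/r/ (between /o/ and /u/): no rule targets it → [r].
/u/ meets the environment for rule 3 (in an unstressed syllable) → [ə].

[ˈtʰobrərə]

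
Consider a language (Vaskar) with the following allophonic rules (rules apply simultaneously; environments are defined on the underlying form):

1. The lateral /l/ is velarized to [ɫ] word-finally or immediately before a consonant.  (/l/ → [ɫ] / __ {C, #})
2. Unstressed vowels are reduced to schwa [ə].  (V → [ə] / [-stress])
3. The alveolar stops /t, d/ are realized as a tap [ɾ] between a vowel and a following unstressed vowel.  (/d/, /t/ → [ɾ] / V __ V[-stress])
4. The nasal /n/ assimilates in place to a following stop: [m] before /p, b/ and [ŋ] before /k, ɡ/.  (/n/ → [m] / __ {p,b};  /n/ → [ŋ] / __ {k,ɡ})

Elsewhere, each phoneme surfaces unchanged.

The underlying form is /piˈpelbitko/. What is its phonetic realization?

[pəˈpeɫbətkə]

/i/ — between /p/ and /p/, in an unstressed syllable — surfaces as [ə] (rule 2).
/e/ (between /p/ and /l/) fails the environment for rule 2, so it stays [e].
/l/ (between /e/ and /b/): word-finally or immediately before a consonant, so rule 1 applies → [ɫ].
/i/ — between /b/ and /t/, in an unstressed syllable — surfaces as [ə] (rule 2).
/t/ (between /i/ and /k/) is in the target of rule 3 but the environment (between a vowel and a following unstressed vowel) is not met → [t].
/o/ (word-final): in an unstressed syllable, so rule 2 applies → [ə].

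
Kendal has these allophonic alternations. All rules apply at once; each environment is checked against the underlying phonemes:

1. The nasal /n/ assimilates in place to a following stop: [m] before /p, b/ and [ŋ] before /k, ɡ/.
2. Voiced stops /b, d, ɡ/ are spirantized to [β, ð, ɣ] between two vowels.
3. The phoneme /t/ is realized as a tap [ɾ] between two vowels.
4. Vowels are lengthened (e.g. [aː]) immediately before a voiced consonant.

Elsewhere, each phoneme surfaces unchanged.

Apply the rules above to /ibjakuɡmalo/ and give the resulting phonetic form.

/i/ (word-initial) occurs before a voiced consonant → [iː] by rule 4.
/b/ (between /i/ and /j/) is in the target of rule 2 but the environment (between two vowels) is not met → [b].
/j/ — not in any rule's target class → [j].
/a/ (between /j/ and /k/): rule 4 targets it, but not before a voiced consonant → unchanged [a].
/k/ (between /a/ and /u/) is unaffected → [k].
/u/ — between /k/ and /ɡ/, before a voiced consonant — surfaces as [uː] (rule 4).
/ɡ/ (between /u/ and /m/): rule 2 targets it, but not between two vowels → unchanged [ɡ].
/m/ stays [m].
Rule 4 applies to /a/ (between /m/ and /l/: before a voiced consonant) → [aː].
/l/ — not in any rule's target class → [l].
/o/ (word-final) is in the target of rule 4 but the environment (before a voiced consonant) is not met → [o].

[iːbjakuːɡmaːlo]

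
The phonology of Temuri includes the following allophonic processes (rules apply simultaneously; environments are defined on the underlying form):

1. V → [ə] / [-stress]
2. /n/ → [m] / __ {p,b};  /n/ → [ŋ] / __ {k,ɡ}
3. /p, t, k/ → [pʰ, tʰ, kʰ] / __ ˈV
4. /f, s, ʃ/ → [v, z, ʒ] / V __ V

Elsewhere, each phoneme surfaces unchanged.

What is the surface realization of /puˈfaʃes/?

/p/ (word-initial) fails the environment for rule 3, so it stays [p].
/u/ — between /p/ and /f/, in an unstressed syllable — surfaces as [ə] (rule 1).
/f/ — between /u/ and /a/, between two vowels — surfaces as [v] (rule 4).
/a/ (between /f/ and /ʃ/): rule 1 targets it, but not in an unstressed syllable → unchanged [a].
Rule 4 applies to /ʃ/ (between /a/ and /e/: between two vowels) → [ʒ].
Rule 1 applies to /e/ (between /ʃ/ and /s/: in an unstressed syllable) → [ə].
/s/ (word-final) is in the target of rule 4 but the environment (between two vowels) is not met → [s].

[pəˈvaʒəs]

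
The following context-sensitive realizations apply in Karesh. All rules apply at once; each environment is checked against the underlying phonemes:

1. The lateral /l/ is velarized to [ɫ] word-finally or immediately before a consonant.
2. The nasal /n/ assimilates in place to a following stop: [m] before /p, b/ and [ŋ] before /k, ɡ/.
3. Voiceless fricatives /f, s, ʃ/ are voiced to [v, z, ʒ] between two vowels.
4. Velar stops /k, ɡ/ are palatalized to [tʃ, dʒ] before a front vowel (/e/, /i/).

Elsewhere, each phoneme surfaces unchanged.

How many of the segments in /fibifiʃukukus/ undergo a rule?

Segments that undergo a rule: /f/ → [v] (rule 3); /ʃ/ → [ʒ] (rule 3).
All other segments surface unchanged.

2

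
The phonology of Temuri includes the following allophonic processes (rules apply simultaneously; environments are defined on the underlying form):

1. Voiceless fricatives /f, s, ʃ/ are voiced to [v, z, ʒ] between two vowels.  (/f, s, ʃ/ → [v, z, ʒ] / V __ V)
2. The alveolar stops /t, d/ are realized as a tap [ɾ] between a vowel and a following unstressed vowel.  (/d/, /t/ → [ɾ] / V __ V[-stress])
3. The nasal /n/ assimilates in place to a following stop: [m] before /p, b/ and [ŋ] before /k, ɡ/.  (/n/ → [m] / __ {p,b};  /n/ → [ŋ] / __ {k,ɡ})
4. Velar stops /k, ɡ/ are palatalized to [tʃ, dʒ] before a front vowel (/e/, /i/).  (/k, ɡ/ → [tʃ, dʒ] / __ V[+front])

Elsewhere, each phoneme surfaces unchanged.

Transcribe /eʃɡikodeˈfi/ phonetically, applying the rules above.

/e/ stays [e].
/ʃ/ (between /e/ and /ɡ/): rule 1 targets it, but not between two vowels → unchanged [ʃ].
/ɡ/ meets the environment for rule 4 (before a front vowel) → [dʒ].
/i/ (between /ɡ/ and /k/): no rule targets it → [i].
/k/ — between /i/ and /o/; rule 4 does not apply here → [k].
/o/ (between /k/ and /d/): no rule targets it → [o].
/d/ (between /o/ and /e/): between a vowel and a following unstressed vowel, so rule 2 applies → [ɾ].
/e/ stays [e].
Rule 1 applies to /f/ (between /e/ and /i/: between two vowels) → [v].
/i/ (word-final) is unaffected → [i].

[eʃdʒikoɾeˈvi]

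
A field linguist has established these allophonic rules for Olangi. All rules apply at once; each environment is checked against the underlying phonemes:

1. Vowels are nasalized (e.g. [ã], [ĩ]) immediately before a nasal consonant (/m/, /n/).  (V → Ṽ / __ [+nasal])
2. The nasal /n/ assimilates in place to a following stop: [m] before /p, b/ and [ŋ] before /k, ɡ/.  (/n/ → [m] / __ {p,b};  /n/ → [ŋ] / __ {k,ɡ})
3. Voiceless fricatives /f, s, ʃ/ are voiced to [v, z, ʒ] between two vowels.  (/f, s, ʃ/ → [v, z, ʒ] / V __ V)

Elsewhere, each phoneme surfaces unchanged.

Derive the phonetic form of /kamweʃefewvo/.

/k/ (word-initial) is unaffected → [k].
/a/ (between /k/ and /m/): before a nasal consonant, so rule 1 applies → [ã].
/m/ — not in any rule's target class → [m].
/w/ (between /m/ and /e/) is unaffected → [w].
/e/ (between /w/ and /ʃ/) is in the target of rule 1 but the environment (before a nasal consonant) is not met → [e].
/ʃ/ — between /e/ and /e/, between two vowels — surfaces as [ʒ] (rule 3).
/e/ (between /ʃ/ and /f/) is in the target of rule 1 but the environment (before a nasal consonant) is not met → [e].
/f/ (between /e/ and /e/) occurs between two vowels → [v] by rule 3.
/e/ — between /f/ and /w/; rule 1 does not apply here → [e].
/w/ stays [w].
/v/ — not in any rule's target class → [v].
/o/ (word-final): rule 1 targets it, but not before a nasal consonant → unchanged [o].

[kãmweʒevewvo]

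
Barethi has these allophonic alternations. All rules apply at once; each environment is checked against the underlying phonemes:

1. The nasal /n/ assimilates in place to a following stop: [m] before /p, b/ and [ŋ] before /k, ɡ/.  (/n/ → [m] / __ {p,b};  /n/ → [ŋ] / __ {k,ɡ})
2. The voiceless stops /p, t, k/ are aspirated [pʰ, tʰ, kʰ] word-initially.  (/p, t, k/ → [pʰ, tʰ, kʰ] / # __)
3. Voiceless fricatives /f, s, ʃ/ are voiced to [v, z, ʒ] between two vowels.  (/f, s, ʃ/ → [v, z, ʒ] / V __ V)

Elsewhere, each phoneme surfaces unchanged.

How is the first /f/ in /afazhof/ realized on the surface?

/f/ — between /a/ and /a/, between two vowels — surfaces as [v] (rule 3).

[v]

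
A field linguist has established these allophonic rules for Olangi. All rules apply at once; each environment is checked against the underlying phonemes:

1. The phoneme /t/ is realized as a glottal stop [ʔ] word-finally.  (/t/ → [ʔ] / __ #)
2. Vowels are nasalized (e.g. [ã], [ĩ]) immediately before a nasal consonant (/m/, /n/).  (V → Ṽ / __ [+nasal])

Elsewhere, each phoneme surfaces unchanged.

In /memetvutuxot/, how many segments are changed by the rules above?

Segments that undergo a rule: /e/ → [ẽ] (rule 2); /t/ → [ʔ] (rule 1).
All other segments surface unchanged.

2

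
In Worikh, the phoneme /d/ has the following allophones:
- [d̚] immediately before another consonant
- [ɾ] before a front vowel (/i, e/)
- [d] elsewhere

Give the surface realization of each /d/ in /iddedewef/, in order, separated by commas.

[d̚], [ɾ], [ɾ]

Occurrence 1 (position 2): immediately before another consonant → [d̚].
Occurrence 2 (position 3): before a front vowel (/i, e/) → [ɾ].
Occurrence 3 (position 5): before a front vowel (/i, e/) → [ɾ].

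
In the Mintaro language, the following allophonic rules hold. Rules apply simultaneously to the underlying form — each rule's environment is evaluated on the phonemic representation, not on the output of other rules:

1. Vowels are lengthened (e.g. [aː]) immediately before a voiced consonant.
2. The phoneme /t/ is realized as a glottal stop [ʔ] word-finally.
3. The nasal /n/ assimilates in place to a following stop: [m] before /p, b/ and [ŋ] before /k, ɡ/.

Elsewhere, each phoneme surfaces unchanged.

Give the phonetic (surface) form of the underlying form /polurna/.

/p/ — not in any rule's target class → [p].
/o/ meets the environment for rule 1 (before a voiced consonant) → [oː].
/l/ (between /o/ and /u/): no rule targets it → [l].
/u/ — between /l/ and /r/, before a voiced consonant — surfaces as [uː] (rule 1).
/r/ stays [r].
/n/ (between /r/ and /a/) fails the environment for rule 3, so it stays [n].
/a/ (word-final): rule 1 targets it, but not before a voiced consonant → unchanged [a].

[poːluːrna]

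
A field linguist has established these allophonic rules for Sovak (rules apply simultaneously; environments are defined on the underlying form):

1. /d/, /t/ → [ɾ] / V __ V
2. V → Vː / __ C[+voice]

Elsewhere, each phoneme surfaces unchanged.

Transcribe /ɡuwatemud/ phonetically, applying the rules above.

[ɡuːwaɾeːmuːd]

/u/ (between /ɡ/ and /w/) occurs before a voiced consonant → [uː] by rule 2.
/a/ — between /w/ and /t/; rule 2 does not apply here → [a].
/t/ (between /a/ and /e/): between two vowels, so rule 1 applies → [ɾ].
/e/ meets the environment for rule 2 (before a voiced consonant) → [eː].
Rule 2 applies to /u/ (between /m/ and /d/: before a voiced consonant) → [uː].
/d/ (word-final) is in the target of rule 1 but the environment (between two vowels) is not met → [d].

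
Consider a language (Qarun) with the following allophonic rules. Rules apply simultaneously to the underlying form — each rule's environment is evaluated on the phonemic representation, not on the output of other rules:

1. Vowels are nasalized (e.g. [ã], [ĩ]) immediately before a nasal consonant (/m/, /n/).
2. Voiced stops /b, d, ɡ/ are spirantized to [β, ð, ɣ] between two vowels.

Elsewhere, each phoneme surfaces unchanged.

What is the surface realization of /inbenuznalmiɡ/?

[ĩnbẽnuznalmiɡ]

/i/ (word-initial) occurs before a nasal consonant → [ĩ] by rule 1.
/n/ — not in any rule's target class → [n].
/b/ — between /n/ and /e/; rule 2 does not apply here → [b].
/e/ (between /b/ and /n/) occurs before a nasal consonant → [ẽ] by rule 1.
/n/ stays [n].
/u/ (between /n/ and /z/) fails the environment for rule 1, so it stays [u].
/z/ stays [z].
/n/ stays [n].
/a/ (between /n/ and /l/) is in the target of rule 1 but the environment (before a nasal consonant) is not met → [a].
/l/ (between /a/ and /m/): no rule targets it → [l].
/m/ (between /l/ and /i/): no rule targets it → [m].
/i/ (between /m/ and /ɡ/): rule 1 targets it, but not before a nasal consonant → unchanged [i].
/ɡ/ (word-final) is in the target of rule 2 but the environment (between two vowels) is not met → [ɡ].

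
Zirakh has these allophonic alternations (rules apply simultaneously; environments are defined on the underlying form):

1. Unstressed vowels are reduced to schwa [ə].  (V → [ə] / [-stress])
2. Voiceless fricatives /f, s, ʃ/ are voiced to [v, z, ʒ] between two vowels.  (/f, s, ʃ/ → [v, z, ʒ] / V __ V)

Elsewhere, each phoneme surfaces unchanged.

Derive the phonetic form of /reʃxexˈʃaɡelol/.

[rəʃxəxˈʃaɡələl]

/r/ stays [r].
Rule 1 applies to /e/ (between /r/ and /ʃ/: in an unstressed syllable) → [ə].
/ʃ/ (between /e/ and /x/) is in the target of rule 2 but the environment (between two vowels) is not met → [ʃ].
/x/ (between /ʃ/ and /e/) is unaffected → [x].
/e/ — between /x/ and /x/, in an unstressed syllable — surfaces as [ə] (rule 1).
/x/ (between /e/ and /ʃ/): no rule targets it → [x].
/ʃ/ (between /x/ and /a/) is in the target of rule 2 but the environment (between two vowels) is not met → [ʃ].
/a/ (between /ʃ/ and /ɡ/) is in the target of rule 1 but the environment (in an unstressed syllable) is not met → [a].
/ɡ/ (between /a/ and /e/) is unaffected → [ɡ].
/e/ (between /ɡ/ and /l/): in an unstressed syllable, so rule 1 applies → [ə].
/l/ stays [l].
/o/ (between /l/ and /l/) occurs in an unstressed syllable → [ə] by rule 1.
/l/ (word-final): no rule targets it → [l].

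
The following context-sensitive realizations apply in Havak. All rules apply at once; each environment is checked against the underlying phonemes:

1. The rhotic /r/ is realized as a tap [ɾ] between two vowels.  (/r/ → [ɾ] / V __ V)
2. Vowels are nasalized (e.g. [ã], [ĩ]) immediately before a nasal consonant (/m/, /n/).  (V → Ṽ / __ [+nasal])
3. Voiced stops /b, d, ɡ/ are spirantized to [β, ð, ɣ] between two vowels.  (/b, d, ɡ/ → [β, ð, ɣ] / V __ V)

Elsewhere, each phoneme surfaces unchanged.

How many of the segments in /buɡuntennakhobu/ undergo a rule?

Segments that undergo a rule: /ɡ/ → [ɣ] (rule 3); /u/ → [ũ] (rule 2); /e/ → [ẽ] (rule 2); /b/ → [β] (rule 3).
All other segments surface unchanged.

4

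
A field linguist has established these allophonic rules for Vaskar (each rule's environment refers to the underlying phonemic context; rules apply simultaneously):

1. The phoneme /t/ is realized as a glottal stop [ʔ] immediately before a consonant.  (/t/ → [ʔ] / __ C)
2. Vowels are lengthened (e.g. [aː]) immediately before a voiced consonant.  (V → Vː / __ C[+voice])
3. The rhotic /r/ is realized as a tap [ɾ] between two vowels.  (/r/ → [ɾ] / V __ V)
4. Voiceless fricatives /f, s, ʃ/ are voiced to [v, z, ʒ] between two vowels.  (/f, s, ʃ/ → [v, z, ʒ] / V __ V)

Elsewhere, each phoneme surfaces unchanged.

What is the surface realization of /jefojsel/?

[jevoːjseːl]

/e/ (between /j/ and /f/): rule 2 targets it, but not before a voiced consonant → unchanged [e].
/f/ (between /e/ and /o/) occurs between two vowels → [v] by rule 4.
/o/ meets the environment for rule 2 (before a voiced consonant) → [oː].
/s/ (between /j/ and /e/) fails the environment for rule 4, so it stays [s].
/e/ — between /s/ and /l/, before a voiced consonant — surfaces as [eː] (rule 2).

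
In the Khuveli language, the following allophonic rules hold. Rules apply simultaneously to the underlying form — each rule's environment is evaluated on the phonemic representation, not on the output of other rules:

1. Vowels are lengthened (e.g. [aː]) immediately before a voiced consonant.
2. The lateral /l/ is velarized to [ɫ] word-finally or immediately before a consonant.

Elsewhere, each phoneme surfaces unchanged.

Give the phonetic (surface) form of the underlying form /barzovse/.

[baːrzoːvse]

/b/ stays [b].
/a/ (between /b/ and /r/): before a voiced consonant, so rule 1 applies → [aː].
/r/ — not in any rule's target class → [r].
/z/ (between /r/ and /o/) is unaffected → [z].
/o/ (between /z/ and /v/) occurs before a voiced consonant → [oː] by rule 1.
/v/ (between /o/ and /s/) is unaffected → [v].
/s/ stays [s].
/e/ (word-final) fails the environment for rule 1, so it stays [e].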